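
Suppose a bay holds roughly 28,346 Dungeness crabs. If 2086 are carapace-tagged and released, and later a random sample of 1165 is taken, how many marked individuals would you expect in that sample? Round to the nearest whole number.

expected recaptures ≈ 86

Expected recaptures E[R] = M·C / N.
E[R] = 2086 × 1165 / 28346 = 2430190 / 28346 ≈ 85.7 → 86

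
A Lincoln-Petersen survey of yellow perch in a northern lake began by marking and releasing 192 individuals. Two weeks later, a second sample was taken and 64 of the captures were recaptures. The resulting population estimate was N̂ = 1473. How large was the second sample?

From N = M·C/R: C = N·R / M = 1473·64 / 192 = 94272 / 192 = 491.

C = 491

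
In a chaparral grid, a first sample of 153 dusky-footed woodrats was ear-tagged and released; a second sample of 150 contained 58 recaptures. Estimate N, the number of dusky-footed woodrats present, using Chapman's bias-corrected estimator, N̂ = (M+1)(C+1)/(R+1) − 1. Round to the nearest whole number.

N̂ = (153+1)(150+1)/(58+1) − 1 = 154·151/59 − 1
= 23254/59 − 1 ≈ 394.1 − 1 ≈ 393.1 → 393

N ≈ 393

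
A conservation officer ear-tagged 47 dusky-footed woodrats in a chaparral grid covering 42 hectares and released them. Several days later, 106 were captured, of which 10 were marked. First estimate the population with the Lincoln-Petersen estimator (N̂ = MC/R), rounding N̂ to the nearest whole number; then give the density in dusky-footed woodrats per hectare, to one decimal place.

density ≈ 11.9 dusky-footed woodrats per hectare

N̂ = 47·106/10 = 4982/10 ≈ 498.2 → 498
Density = N̂ / area = 498 / 42 ≈ 11.86 → 11.9 per hectare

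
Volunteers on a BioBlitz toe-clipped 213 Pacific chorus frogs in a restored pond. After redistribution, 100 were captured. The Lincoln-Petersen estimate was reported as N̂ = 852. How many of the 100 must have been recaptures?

From N = M·C/R: R = M·C / N = 213·100 / 852 = 21300 / 852 = 25.

R = 25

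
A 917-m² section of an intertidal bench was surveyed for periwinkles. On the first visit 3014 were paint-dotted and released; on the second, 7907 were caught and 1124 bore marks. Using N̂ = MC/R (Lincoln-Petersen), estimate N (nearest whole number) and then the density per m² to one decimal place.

density ≈ 23.1 periwinkles per m²

N̂ = 3014·7907/1124 = 23831698/1124 ≈ 21202.6 → 21203
Density = N̂ / area = 21203 / 917 ≈ 23.12 → 23.1 per m²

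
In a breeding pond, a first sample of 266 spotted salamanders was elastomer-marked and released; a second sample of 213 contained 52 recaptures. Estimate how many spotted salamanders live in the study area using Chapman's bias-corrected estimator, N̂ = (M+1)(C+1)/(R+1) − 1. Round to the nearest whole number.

N ≈ 1077

N̂ = (266+1)(213+1)/(52+1) − 1 = 267·214/53 − 1
= 57138/53 − 1 ≈ 1078.1 − 1 ≈ 1077.1 → 1077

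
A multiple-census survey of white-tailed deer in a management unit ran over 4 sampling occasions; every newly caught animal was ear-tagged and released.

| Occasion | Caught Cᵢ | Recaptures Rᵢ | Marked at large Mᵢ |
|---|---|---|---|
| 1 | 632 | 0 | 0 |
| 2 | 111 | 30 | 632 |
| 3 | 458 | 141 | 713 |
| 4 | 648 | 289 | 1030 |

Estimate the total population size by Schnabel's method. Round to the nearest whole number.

Σ MᵢCᵢ = 0·632 + 632·111 + 713·458 + 1030·648 = 0 + 70152 + 326554 + 667440 = 1064146
Σ Rᵢ = 0 + 30 + 141 + 289 = 460
N̂ = 1064146 / 460 ≈ 2313.4 → 2313

N ≈ 2313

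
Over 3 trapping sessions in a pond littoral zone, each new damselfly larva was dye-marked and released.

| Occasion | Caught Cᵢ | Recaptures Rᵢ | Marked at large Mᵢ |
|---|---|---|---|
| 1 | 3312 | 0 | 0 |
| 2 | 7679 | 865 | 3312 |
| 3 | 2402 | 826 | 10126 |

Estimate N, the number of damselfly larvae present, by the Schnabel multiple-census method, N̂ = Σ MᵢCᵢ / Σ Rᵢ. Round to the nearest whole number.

N ≈ 29,424

Σ MᵢCᵢ = 0·3312 + 3312·7679 + 10126·2402 = 0 + 25432848 + 24322652 = 49755500
Σ Rᵢ = 0 + 865 + 826 = 1691
N̂ = 49755500 / 1691 ≈ 29423.7 → 29424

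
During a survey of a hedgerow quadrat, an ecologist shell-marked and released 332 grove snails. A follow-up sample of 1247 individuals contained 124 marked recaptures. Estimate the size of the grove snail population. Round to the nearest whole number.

N = (332 × 1247) / 124 = 414004 / 124 ≈ 3338.7 → 3339

N ≈ 3339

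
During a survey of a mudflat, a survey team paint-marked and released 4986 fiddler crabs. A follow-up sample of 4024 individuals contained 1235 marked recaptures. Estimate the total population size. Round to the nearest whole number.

N ≈ 16,246

If marked individuals mix randomly, R/C ≈ M/N, giving N ≈ M·C/R.
N = (4986 × 4024) / 1235 = 20063664 / 1235 ≈ 16245.9 → 16246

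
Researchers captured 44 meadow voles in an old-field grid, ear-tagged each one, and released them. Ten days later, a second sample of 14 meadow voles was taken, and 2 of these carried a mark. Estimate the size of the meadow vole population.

N = 308

Lincoln-Petersen assumes M/N = R/C, so N = M·C / R.
N = (44 × 14) / 2 = 616 / 2 = 308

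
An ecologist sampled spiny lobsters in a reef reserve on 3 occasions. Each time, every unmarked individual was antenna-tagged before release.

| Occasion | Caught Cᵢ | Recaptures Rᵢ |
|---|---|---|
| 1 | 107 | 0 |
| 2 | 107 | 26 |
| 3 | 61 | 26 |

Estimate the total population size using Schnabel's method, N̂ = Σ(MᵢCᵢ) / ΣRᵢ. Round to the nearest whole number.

N ≈ 441

Marked at large before each occasion: Mᵢ = Σⱼ<ᵢ (Cⱼ − Rⱼ) → M1=0, M2=107, M3=188
Σ MᵢCᵢ = 0·107 + 107·107 + 188·61 = 0 + 11449 + 11468 = 22917
Σ Rᵢ = 0 + 26 + 26 = 52
N̂ = 22917 / 52 ≈ 440.7 → 441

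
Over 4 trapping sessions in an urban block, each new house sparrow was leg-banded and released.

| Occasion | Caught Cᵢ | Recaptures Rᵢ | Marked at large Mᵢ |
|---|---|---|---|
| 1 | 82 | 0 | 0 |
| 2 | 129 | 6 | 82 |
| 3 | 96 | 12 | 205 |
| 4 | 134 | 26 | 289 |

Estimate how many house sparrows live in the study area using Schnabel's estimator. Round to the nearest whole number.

N ≈ 1568

Σ MᵢCᵢ = 0·82 + 82·129 + 205·96 + 289·134 = 0 + 10578 + 19680 + 38726 = 68984
Σ Rᵢ = 0 + 6 + 12 + 26 = 44
N̂ = 68984 / 44 ≈ 1567.8 → 1568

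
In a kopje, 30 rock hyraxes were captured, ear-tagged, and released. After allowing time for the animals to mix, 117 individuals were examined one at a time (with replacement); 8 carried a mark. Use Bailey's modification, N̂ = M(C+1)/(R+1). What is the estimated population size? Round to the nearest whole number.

N̂ = 30·(117+1)/(8+1) = 30·118/9 = 3540/9 ≈ 393.3 → 393

N ≈ 393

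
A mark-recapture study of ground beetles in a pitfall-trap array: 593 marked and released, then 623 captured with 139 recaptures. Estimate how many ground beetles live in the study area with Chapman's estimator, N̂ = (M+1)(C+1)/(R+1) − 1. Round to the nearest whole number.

N̂ = (593+1)(623+1)/(139+1) − 1 = 594·624/140 − 1
= 370656/140 − 1 ≈ 2647.5 − 1 ≈ 2646.5 → 2647

N ≈ 2647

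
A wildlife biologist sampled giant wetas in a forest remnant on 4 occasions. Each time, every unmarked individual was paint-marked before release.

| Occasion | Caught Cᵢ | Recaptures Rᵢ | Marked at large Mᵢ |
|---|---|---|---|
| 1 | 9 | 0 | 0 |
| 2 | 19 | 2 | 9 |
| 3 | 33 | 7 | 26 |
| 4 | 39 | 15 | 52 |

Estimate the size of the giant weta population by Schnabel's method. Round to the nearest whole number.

N ≈ 127

Σ MᵢCᵢ = 0·9 + 9·19 + 26·33 + 52·39 = 0 + 171 + 858 + 2028 = 3057
Σ Rᵢ = 0 + 2 + 7 + 15 = 24
N̂ = 3057 / 24 ≈ 127.4 → 127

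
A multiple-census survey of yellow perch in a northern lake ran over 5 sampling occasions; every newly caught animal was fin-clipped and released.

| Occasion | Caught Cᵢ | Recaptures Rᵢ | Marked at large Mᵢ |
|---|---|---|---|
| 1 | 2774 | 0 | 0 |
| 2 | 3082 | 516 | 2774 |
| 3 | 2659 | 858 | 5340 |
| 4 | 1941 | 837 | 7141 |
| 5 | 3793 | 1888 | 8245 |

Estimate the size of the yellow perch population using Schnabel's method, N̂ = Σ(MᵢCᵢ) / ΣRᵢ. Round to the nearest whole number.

N ≈ 16,561

Σ MᵢCᵢ = 0·2774 + 2774·3082 + 5340·2659 + 7141·1941 + 8245·3793 = 0 + 8549468 + 14199060 + 13860681 + 31273285 = 67882494
Σ Rᵢ = 0 + 516 + 858 + 837 + 1888 = 4099
N̂ = 67882494 / 4099 ≈ 16560.7 → 16561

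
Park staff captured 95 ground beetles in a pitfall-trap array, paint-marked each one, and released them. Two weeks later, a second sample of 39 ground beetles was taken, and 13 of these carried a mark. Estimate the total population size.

N = 285

The marked fraction in the recapture sample should equal the marked fraction in the population: 13/39 = 95/N.
N = (95 × 39) / 13 = 3705 / 13 = 285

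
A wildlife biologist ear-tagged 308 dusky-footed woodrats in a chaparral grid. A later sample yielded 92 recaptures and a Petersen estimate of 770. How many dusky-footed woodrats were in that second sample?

From N = M·C/R: C = N·R / M = 770·92 / 308 = 70840 / 308 = 230.

C = 230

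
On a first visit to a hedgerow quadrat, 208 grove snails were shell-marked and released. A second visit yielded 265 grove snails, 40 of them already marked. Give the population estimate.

The marked fraction in the recapture sample should equal the marked fraction in the population: 40/265 = 208/N.
N = (208 × 265) / 40 = 55120 / 40 = 1378

N = 1378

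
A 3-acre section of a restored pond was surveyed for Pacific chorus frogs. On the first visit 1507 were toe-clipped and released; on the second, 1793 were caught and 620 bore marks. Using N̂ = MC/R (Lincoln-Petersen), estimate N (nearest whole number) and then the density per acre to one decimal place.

density ≈ 1452.7 Pacific chorus frogs per acre

N̂ = 1507·1793/620 = 2702051/620 ≈ 4358.1 → 4358
Density = N̂ / area = 4358 / 3 ≈ 1452.67 → 1452.7 per acre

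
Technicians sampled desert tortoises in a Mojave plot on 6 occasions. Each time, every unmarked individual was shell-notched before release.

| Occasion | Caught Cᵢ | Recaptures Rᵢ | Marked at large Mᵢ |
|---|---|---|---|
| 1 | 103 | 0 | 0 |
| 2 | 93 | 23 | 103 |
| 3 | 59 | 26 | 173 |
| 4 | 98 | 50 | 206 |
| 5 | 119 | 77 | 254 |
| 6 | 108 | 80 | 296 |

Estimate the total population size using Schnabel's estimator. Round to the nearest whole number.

Σ MᵢCᵢ = 0·103 + 103·93 + 173·59 + 206·98 + 254·119 + 296·108 = 0 + 9579 + 10207 + 20188 + 30226 + 31968 = 102168
Σ Rᵢ = 0 + 23 + 26 + 50 + 77 + 80 = 256
N̂ = 102168 / 256 ≈ 399.1 → 399

N ≈ 399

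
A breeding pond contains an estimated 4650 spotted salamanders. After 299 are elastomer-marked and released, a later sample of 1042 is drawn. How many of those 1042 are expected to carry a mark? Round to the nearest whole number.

expected recaptures ≈ 67

Expected recaptures E[R] = M·C / N.
E[R] = 299 × 1042 / 4650 = 311558 / 4650 ≈ 67.0 → 67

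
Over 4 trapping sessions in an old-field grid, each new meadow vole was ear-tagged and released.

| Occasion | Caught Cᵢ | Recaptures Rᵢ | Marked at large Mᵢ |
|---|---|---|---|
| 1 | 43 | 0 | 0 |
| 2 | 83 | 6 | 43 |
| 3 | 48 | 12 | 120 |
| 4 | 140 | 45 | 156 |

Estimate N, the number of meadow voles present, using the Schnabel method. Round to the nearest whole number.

Σ MᵢCᵢ = 0·43 + 43·83 + 120·48 + 156·140 = 0 + 3569 + 5760 + 21840 = 31169
Σ Rᵢ = 0 + 6 + 12 + 45 = 63
N̂ = 31169 / 63 ≈ 494.7 → 495

N ≈ 495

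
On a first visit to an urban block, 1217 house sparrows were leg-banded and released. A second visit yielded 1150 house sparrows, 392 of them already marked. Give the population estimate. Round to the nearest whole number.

N ≈ 3570

Lincoln-Petersen assumes M/N = R/C, so N = M·C / R.
N = (1217 × 1150) / 392 = 1399550 / 392 ≈ 3570.3 → 3570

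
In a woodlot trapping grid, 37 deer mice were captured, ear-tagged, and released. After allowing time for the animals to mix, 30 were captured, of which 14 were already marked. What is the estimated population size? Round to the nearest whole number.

N = (37 × 30) / 14 = 1110 / 14 ≈ 79.3 → 79

N ≈ 79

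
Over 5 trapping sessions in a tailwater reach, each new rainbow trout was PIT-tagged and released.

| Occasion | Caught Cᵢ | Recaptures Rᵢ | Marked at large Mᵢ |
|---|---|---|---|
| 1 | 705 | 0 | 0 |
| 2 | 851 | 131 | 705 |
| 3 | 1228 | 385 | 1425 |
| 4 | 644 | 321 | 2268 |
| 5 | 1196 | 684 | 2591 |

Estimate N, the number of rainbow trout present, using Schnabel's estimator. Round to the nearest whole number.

Σ MᵢCᵢ = 0·705 + 705·851 + 1425·1228 + 2268·644 + 2591·1196 = 0 + 599955 + 1749900 + 1460592 + 3098836 = 6909283
Σ Rᵢ = 0 + 131 + 385 + 321 + 684 = 1521
N̂ = 6909283 / 1521 ≈ 4542.6 → 4543

N ≈ 4543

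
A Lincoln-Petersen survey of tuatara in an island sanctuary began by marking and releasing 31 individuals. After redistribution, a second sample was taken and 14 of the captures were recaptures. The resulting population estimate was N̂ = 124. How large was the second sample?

From N = M·C/R: C = N·R / M = 124·14 / 31 = 1736 / 31 = 56.

C = 56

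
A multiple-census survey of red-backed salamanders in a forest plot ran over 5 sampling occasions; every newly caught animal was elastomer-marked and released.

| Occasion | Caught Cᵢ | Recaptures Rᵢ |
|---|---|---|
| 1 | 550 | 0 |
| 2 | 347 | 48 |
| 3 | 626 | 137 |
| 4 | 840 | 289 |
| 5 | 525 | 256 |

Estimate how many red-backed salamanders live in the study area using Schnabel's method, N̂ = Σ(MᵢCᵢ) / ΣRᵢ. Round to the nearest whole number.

N ≈ 3888

Marked at large before each occasion: Mᵢ = Σⱼ<ᵢ (Cⱼ − Rⱼ) → M1=0, M2=550, M3=849, M4=1338, M5=1889
Σ MᵢCᵢ = 0·550 + 550·347 + 849·626 + 1338·840 + 1889·525 = 0 + 190850 + 531474 + 1123920 + 991725 = 2837969
Σ Rᵢ = 0 + 48 + 137 + 289 + 256 = 730
N̂ = 2837969 / 730 ≈ 3887.6 → 3888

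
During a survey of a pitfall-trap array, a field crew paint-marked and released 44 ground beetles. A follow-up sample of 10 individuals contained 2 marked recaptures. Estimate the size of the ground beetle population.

N = (44 × 10) / 2 = 440 / 2 = 220

N = 220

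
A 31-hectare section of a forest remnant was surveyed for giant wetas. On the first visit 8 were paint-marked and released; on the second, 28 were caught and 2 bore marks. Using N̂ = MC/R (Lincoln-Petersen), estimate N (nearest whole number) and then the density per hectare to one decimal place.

N̂ = 8·28/2 = 224/2 = 112
Density = N̂ / area = 112 / 31 ≈ 3.61 → 3.6 per hectare

density ≈ 3.6 giant wetas per hectare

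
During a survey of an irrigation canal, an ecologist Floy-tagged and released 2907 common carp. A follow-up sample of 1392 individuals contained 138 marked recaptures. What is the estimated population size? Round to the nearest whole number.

If marked individuals mix randomly, R/C ≈ M/N, giving N ≈ M·C/R.
N = (2907 × 1392) / 138 = 4046544 / 138 ≈ 29322.8 → 29323

N ≈ 29,323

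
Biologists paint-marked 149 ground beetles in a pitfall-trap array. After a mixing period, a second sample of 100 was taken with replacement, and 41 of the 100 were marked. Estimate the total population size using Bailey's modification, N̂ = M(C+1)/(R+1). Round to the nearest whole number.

N̂ = 149·(100+1)/(41+1) = 149·101/42 = 15049/42 ≈ 358.3 → 358

N ≈ 358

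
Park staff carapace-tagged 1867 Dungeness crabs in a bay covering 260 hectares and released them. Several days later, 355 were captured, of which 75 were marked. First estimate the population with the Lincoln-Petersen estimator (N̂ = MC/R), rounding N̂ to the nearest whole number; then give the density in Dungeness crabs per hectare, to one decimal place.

density ≈ 34.0 Dungeness crabs per hectare

N̂ = 1867·355/75 = 662785/75 ≈ 8837.1 → 8837
Density = N̂ / area = 8837 / 260 ≈ 33.99 → 34.0 per hectare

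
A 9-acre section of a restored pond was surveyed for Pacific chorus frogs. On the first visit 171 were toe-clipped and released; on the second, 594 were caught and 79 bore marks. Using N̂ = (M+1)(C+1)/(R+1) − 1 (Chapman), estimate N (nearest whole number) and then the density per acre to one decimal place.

N̂ = 172·595/80 − 1 = 102340/80 − 1 ≈ 1278.2 → 1278
Density = N̂ / area = 1278 / 9 = 142.0 per acre

density ≈ 142.0 Pacific chorus frogs per acre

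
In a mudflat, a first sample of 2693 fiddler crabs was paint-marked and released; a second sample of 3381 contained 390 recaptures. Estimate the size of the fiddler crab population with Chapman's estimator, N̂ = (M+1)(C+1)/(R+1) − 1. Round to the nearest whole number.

N̂ = (2693+1)(3381+1)/(390+1) − 1 = 2694·3382/391 − 1
= 9111108/391 − 1 ≈ 23302.1 − 1 ≈ 23301.1 → 23301

N ≈ 23,301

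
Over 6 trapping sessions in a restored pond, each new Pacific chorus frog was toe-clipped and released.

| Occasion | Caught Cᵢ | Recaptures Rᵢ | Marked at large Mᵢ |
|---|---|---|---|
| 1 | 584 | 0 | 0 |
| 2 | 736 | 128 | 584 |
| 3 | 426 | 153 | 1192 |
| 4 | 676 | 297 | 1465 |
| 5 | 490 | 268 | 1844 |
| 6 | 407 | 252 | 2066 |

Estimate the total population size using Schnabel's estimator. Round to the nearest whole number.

Σ MᵢCᵢ = 0·584 + 584·736 + 1192·426 + 1465·676 + 1844·490 + 2066·407 = 0 + 429824 + 507792 + 990340 + 903560 + 840862 = 3672378
Σ Rᵢ = 0 + 128 + 153 + 297 + 268 + 252 = 1098
N̂ = 3672378 / 1098 ≈ 3344.6 → 3345

N ≈ 3345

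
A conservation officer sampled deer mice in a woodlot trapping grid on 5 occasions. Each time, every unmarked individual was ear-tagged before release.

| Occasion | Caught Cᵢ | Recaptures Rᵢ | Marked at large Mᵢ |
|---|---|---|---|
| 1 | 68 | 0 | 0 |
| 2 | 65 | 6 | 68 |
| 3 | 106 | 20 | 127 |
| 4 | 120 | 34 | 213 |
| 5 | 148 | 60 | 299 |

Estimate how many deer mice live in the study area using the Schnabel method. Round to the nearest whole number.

Σ MᵢCᵢ = 0·68 + 68·65 + 127·106 + 213·120 + 299·148 = 0 + 4420 + 13462 + 25560 + 44252 = 87694
Σ Rᵢ = 0 + 6 + 20 + 34 + 60 = 120
N̂ = 87694 / 120 ≈ 730.8 → 731

N ≈ 731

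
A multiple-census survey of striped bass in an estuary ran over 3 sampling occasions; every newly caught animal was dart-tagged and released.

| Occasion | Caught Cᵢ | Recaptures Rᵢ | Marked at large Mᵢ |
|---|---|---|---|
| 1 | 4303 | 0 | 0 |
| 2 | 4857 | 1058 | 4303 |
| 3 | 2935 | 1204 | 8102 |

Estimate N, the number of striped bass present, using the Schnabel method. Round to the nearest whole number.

Σ MᵢCᵢ = 0·4303 + 4303·4857 + 8102·2935 = 0 + 20899671 + 23779370 = 44679041
Σ Rᵢ = 0 + 1058 + 1204 = 2262
N̂ = 44679041 / 2262 ≈ 19752.0 → 19752

N ≈ 19,752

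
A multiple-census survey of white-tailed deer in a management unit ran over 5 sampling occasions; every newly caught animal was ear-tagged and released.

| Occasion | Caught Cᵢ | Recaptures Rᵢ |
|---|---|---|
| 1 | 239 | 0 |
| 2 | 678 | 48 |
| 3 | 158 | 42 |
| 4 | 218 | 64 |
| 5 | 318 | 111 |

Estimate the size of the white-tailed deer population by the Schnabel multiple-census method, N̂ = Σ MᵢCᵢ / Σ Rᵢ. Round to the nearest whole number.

N ≈ 3307

Marked at large before each occasion: Mᵢ = Σⱼ<ᵢ (Cⱼ − Rⱼ) → M1=0, M2=239, M3=869, M4=985, M5=1139
Σ MᵢCᵢ = 0·239 + 239·678 + 869·158 + 985·218 + 1139·318 = 0 + 162042 + 137302 + 214730 + 362202 = 876276
Σ Rᵢ = 0 + 48 + 42 + 64 + 111 = 265
N̂ = 876276 / 265 ≈ 3306.7 → 3307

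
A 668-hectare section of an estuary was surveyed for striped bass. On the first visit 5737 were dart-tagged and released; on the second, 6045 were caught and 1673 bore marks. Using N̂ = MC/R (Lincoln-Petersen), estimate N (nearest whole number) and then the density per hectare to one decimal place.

N̂ = 5737·6045/1673 = 34680165/1673 ≈ 20729.3 → 20729
Density = N̂ / area = 20729 / 668 ≈ 31.03 → 31.0 per hectare

density ≈ 31.0 striped bass per hectare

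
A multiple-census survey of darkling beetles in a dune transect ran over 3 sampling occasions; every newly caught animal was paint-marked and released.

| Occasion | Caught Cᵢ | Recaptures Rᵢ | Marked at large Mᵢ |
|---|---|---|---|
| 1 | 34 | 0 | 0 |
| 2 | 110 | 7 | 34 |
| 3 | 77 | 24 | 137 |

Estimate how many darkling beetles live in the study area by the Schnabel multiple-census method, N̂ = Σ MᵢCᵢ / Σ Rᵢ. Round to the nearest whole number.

Σ MᵢCᵢ = 0·34 + 34·110 + 137·77 = 0 + 3740 + 10549 = 14289
Σ Rᵢ = 0 + 7 + 24 = 31
N̂ = 14289 / 31 ≈ 460.9 → 461

N ≈ 461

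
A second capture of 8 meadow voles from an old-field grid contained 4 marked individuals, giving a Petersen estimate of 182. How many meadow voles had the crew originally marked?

From N = M·C/R: M = N·R / C = 182·4 / 8 = 728 / 8 = 91.

M = 91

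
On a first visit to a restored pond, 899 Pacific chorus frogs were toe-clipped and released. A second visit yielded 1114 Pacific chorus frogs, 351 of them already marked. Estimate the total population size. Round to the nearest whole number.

N ≈ 2853

The marked fraction in the recapture sample should equal the marked fraction in the population: 351/1114 = 899/N.
N = (899 × 1114) / 351 = 1001486 / 351 ≈ 2853.2 → 2853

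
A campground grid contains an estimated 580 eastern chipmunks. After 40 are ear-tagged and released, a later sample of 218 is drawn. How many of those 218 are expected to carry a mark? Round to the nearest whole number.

The marked fraction of the population is 40/580, so in a sample of 218 expect C·(M/N) marked.
E[R] = 40 × 218 / 580 = 8720 / 580 ≈ 15.0 → 15

expected recaptures ≈ 15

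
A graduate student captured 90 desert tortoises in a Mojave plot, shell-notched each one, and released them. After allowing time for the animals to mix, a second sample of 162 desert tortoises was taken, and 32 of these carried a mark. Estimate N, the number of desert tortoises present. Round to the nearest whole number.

N ≈ 456

Lincoln-Petersen assumes M/N = R/C, so N = M·C / R.
N = (90 × 162) / 32 = 14580 / 32 ≈ 455.6 → 456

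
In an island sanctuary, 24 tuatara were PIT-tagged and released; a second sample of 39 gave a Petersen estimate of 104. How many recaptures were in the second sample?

From N = M·C/R: R = M·C / N = 24·39 / 104 = 936 / 104 = 9.

R = 9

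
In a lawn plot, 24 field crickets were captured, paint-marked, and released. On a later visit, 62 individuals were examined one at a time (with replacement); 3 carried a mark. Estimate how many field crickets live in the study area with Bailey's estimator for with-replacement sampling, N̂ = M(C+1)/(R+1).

N = 378

N̂ = 24·(62+1)/(3+1) = 24·63/4 = 1512/4 = 378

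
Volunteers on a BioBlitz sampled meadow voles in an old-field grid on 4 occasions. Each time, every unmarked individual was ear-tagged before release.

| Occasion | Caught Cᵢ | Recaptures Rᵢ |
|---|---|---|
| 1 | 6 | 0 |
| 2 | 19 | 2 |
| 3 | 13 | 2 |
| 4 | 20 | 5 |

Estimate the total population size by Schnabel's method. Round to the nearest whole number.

N ≈ 121

Marked at large before each occasion: Mᵢ = Σⱼ<ᵢ (Cⱼ − Rⱼ) → M1=0, M2=6, M3=23, M4=34
Σ MᵢCᵢ = 0·6 + 6·19 + 23·13 + 34·20 = 0 + 114 + 299 + 680 = 1093
Σ Rᵢ = 0 + 2 + 2 + 5 = 9
N̂ = 1093 / 9 ≈ 121.4 → 121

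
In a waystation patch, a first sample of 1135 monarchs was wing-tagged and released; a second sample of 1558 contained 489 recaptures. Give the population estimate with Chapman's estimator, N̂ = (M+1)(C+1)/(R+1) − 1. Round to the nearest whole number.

N ≈ 3613

N̂ = (1135+1)(1558+1)/(489+1) − 1 = 1136·1559/490 − 1
= 1771024/490 − 1 ≈ 3614.3 − 1 ≈ 3613.3 → 3613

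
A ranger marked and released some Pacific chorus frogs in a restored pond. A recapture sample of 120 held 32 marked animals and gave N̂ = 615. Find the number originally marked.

From N = M·C/R: M = N·R / C = 615·32 / 120 = 19680 / 120 = 164.

M = 164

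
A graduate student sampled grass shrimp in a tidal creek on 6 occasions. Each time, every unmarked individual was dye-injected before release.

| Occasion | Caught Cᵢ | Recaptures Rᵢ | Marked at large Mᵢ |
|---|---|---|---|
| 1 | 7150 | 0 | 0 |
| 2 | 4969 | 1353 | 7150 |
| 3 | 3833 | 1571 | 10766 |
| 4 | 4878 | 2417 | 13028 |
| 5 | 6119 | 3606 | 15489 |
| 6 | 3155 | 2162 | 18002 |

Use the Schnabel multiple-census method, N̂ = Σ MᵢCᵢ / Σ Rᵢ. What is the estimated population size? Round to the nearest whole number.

N ≈ 26,278

Σ MᵢCᵢ = 0·7150 + 7150·4969 + 10766·3833 + 13028·4878 + 15489·6119 + 18002·3155 = 0 + 35528350 + 41266078 + 63550584 + 94777191 + 56796310 = 291918513
Σ Rᵢ = 0 + 1353 + 1571 + 2417 + 3606 + 2162 = 11109
N̂ = 291918513 / 11109 ≈ 26277.7 → 26278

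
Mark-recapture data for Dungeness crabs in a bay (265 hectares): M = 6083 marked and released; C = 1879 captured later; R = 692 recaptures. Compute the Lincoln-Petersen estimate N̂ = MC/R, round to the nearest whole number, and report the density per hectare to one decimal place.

N̂ = 6083·1879/692 = 11429957/692 ≈ 16517.3 → 16517
Density = N̂ / area = 16517 / 265 ≈ 62.33 → 62.3 per hectare

density ≈ 62.3 Dungeness crabs per hectare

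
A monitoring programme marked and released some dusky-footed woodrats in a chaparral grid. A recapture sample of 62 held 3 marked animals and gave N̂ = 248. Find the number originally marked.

From N = M·C/R: M = N·R / C = 248·3 / 62 = 744 / 62 = 12.

M = 12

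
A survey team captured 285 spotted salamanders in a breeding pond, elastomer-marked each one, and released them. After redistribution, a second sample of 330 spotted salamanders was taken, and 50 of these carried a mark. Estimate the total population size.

The marked fraction in the recapture sample should equal the marked fraction in the population: 50/330 = 285/N.
N = (285 × 330) / 50 = 94050 / 50 = 1881

N = 1881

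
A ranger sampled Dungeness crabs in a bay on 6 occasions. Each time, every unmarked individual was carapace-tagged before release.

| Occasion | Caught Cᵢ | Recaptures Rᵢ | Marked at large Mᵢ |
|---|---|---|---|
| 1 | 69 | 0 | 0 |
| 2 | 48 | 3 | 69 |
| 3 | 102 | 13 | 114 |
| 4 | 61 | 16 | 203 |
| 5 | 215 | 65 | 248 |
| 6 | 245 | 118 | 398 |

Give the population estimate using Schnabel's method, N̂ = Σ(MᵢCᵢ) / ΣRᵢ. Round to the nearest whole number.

N ≈ 829

Σ MᵢCᵢ = 0·69 + 69·48 + 114·102 + 203·61 + 248·215 + 398·245 = 0 + 3312 + 11628 + 12383 + 53320 + 97510 = 178153
Σ Rᵢ = 0 + 3 + 13 + 16 + 65 + 118 = 215
N̂ = 178153 / 215 ≈ 828.6 → 829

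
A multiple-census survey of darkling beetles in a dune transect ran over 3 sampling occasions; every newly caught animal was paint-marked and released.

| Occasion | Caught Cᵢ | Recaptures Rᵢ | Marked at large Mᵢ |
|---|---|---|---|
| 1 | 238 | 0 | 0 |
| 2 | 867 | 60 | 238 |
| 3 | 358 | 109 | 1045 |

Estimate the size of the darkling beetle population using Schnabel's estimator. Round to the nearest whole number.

N ≈ 3435

Σ MᵢCᵢ = 0·238 + 238·867 + 1045·358 = 0 + 206346 + 374110 = 580456
Σ Rᵢ = 0 + 60 + 109 = 169
N̂ = 580456 / 169 ≈ 3434.7 → 3435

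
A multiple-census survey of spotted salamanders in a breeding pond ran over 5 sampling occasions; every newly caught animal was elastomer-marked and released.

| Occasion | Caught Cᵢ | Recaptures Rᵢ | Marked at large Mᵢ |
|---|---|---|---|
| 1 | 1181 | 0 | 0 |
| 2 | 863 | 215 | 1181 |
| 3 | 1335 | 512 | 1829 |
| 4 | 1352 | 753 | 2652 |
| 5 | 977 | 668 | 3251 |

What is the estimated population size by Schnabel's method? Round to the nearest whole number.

Σ MᵢCᵢ = 0·1181 + 1181·863 + 1829·1335 + 2652·1352 + 3251·977 = 0 + 1019203 + 2441715 + 3585504 + 3176227 = 10222649
Σ Rᵢ = 0 + 215 + 512 + 753 + 668 = 2148
N̂ = 10222649 / 2148 ≈ 4759.1 → 4759

N ≈ 4759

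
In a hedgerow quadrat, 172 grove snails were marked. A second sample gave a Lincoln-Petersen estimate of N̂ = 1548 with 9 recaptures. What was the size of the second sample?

From N = M·C/R: C = N·R / M = 1548·9 / 172 = 13932 / 172 = 81.

C = 81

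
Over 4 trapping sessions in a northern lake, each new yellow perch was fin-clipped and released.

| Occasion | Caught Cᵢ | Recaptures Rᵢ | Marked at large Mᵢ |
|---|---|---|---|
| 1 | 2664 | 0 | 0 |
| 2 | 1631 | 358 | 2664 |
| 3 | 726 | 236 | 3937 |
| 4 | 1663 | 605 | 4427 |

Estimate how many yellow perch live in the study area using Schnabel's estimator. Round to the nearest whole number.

N ≈ 12,148

Σ MᵢCᵢ = 0·2664 + 2664·1631 + 3937·726 + 4427·1663 = 0 + 4344984 + 2858262 + 7362101 = 14565347
Σ Rᵢ = 0 + 358 + 236 + 605 = 1199
N̂ = 14565347 / 1199 ≈ 12147.9 → 12148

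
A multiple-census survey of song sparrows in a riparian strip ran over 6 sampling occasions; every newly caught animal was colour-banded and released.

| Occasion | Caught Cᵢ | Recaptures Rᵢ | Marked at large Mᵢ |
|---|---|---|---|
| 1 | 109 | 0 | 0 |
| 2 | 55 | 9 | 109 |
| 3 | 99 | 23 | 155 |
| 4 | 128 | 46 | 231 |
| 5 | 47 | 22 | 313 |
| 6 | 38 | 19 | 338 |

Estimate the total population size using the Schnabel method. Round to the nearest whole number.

Σ MᵢCᵢ = 0·109 + 109·55 + 155·99 + 231·128 + 313·47 + 338·38 = 0 + 5995 + 15345 + 29568 + 14711 + 12844 = 78463
Σ Rᵢ = 0 + 9 + 23 + 46 + 22 + 19 = 119
N̂ = 78463 / 119 ≈ 659.4 → 659

N ≈ 659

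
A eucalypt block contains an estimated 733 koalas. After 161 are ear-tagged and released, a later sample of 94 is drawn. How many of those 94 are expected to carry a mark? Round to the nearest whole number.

The marked fraction of the population is 161/733, so in a sample of 94 expect C·(M/N) marked.
E[R] = 161 × 94 / 733 = 15134 / 733 ≈ 20.6 → 21

expected recaptures ≈ 21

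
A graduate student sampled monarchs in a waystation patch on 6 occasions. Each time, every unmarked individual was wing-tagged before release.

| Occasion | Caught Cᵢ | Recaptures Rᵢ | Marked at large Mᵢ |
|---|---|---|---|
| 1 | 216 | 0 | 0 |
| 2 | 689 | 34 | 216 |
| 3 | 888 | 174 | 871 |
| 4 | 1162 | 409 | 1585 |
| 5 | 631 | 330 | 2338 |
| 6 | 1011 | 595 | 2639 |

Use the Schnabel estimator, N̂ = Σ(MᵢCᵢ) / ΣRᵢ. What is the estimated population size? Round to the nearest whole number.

N ≈ 4479

Σ MᵢCᵢ = 0·216 + 216·689 + 871·888 + 1585·1162 + 2338·631 + 2639·1011 = 0 + 148824 + 773448 + 1841770 + 1475278 + 2668029 = 6907349
Σ Rᵢ = 0 + 34 + 174 + 409 + 330 + 595 = 1542
N̂ = 6907349 / 1542 ≈ 4479.47 → 4479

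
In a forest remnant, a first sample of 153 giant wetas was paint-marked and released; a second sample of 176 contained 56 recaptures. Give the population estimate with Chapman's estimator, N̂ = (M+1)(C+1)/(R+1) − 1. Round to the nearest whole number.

N ≈ 477

N̂ = (153+1)(176+1)/(56+1) − 1 = 154·177/57 − 1
= 27258/57 − 1 ≈ 478.2 − 1 ≈ 477.2 → 477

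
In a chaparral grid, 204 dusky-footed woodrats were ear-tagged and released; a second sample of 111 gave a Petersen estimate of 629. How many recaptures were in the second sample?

R = 36

From N = M·C/R: R = M·C / N = 204·111 / 629 = 22644 / 629 = 36.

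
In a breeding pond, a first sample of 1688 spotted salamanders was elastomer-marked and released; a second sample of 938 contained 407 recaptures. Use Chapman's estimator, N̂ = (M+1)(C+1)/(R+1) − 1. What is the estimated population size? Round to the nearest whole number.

N̂ = (1688+1)(938+1)/(407+1) − 1 = 1689·939/408 − 1
= 1585971/408 − 1 ≈ 3887.2 − 1 ≈ 3886.2 → 3886

N ≈ 3886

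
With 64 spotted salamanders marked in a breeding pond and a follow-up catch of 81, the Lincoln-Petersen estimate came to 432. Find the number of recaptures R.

From N = M·C/R: R = M·C / N = 64·81 / 432 = 5184 / 432 = 12.

R = 12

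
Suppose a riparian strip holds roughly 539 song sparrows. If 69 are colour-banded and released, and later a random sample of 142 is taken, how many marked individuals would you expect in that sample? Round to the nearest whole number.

Expected recaptures E[R] = M·C / N.
E[R] = 69 × 142 / 539 = 9798 / 539 ≈ 18.2 → 18

expected recaptures ≈ 18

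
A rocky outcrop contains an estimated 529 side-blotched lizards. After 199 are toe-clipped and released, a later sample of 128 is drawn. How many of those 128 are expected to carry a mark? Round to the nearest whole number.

Expected recaptures E[R] = M·C / N.
E[R] = 199 × 128 / 529 = 25472 / 529 ≈ 48.2 → 48

expected recaptures ≈ 48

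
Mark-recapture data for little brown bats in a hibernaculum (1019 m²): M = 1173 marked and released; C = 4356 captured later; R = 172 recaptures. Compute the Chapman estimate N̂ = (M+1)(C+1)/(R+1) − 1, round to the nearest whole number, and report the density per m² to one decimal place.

N̂ = 1174·4357/173 − 1 = 5115118/173 − 1 ≈ 29566.2 → 29566
Density = N̂ / area = 29566 / 1019 ≈ 29.01 → 29.0 per m²

density ≈ 29.0 little brown bats per m²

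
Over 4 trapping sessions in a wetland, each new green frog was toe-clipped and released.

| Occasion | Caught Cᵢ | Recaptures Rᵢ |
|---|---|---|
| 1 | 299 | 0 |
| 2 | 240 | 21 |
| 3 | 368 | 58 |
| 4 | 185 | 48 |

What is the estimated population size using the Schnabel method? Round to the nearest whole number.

Marked at large before each occasion: Mᵢ = Σⱼ<ᵢ (Cⱼ − Rⱼ) → M1=0, M2=299, M3=518, M4=828
Σ MᵢCᵢ = 0·299 + 299·240 + 518·368 + 828·185 = 0 + 71760 + 190624 + 153180 = 415564
Σ Rᵢ = 0 + 21 + 58 + 48 = 127
N̂ = 415564 / 127 ≈ 3272.2 → 3272

N ≈ 3272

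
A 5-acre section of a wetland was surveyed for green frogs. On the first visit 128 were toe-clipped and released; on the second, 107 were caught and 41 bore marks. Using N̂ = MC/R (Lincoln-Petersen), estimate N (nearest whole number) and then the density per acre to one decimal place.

density ≈ 66.8 green frogs per acre

N̂ = 128·107/41 = 13696/41 ≈ 334.0 → 334
Density = N̂ / area = 334 / 5 ≈ 66.80 → 66.8 per acre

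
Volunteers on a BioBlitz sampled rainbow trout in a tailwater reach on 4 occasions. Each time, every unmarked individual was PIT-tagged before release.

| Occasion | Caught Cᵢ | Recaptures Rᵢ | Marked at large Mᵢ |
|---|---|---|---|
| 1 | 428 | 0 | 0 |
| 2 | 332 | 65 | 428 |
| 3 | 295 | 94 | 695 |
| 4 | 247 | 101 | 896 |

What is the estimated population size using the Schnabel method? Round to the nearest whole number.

N ≈ 2186

Σ MᵢCᵢ = 0·428 + 428·332 + 695·295 + 896·247 = 0 + 142096 + 205025 + 221312 = 568433
Σ Rᵢ = 0 + 65 + 94 + 101 = 260
N̂ = 568433 / 260 ≈ 2186.3 → 2186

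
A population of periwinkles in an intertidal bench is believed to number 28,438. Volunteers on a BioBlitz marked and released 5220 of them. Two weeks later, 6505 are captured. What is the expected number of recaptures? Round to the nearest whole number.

expected recaptures ≈ 1194

Expected recaptures E[R] = M·C / N.
E[R] = 5220 × 6505 / 28438 = 33956100 / 28438 ≈ 1194.0 → 1194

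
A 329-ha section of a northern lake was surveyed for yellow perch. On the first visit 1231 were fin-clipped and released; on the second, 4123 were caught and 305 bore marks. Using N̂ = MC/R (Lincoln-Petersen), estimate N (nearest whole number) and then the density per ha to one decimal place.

N̂ = 1231·4123/305 = 5075413/305 ≈ 16640.7 → 16641
Density = N̂ / area = 16641 / 329 ≈ 50.58 → 50.6 per ha

density ≈ 50.6 yellow perch per ha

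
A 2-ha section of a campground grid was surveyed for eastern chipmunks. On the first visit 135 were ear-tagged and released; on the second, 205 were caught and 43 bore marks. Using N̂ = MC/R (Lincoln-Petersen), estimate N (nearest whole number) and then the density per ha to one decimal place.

N̂ = 135·205/43 = 27675/43 ≈ 643.6 → 644
Density = N̂ / area = 644 / 2 = 322.0 per ha

density ≈ 322.0 eastern chipmunks per ha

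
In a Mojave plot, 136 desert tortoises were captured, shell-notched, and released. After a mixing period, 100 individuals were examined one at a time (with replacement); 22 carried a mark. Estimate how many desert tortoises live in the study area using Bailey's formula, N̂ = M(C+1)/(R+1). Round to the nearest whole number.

N̂ = 136·(100+1)/(22+1) = 136·101/23 = 13736/23 ≈ 597.2 → 597

N ≈ 597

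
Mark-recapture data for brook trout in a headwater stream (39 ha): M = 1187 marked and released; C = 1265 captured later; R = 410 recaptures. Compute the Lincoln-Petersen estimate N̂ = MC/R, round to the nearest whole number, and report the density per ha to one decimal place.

N̂ = 1187·1265/410 = 1501555/410 ≈ 3662.3 → 3662
Density = N̂ / area = 3662 / 39 ≈ 93.90 → 93.9 per ha

density ≈ 93.9 brook trout per ha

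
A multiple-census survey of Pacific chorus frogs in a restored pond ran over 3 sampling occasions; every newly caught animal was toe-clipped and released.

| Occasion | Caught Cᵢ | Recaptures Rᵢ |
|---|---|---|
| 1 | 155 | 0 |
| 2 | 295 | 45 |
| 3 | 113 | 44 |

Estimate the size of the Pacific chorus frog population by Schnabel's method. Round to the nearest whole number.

Marked at large before each occasion: Mᵢ = Σⱼ<ᵢ (Cⱼ − Rⱼ) → M1=0, M2=155, M3=405
Σ MᵢCᵢ = 0·155 + 155·295 + 405·113 = 0 + 45725 + 45765 = 91490
Σ Rᵢ = 0 + 45 + 44 = 89
N̂ = 91490 / 89 ≈ 1028.0 → 1028

N ≈ 1028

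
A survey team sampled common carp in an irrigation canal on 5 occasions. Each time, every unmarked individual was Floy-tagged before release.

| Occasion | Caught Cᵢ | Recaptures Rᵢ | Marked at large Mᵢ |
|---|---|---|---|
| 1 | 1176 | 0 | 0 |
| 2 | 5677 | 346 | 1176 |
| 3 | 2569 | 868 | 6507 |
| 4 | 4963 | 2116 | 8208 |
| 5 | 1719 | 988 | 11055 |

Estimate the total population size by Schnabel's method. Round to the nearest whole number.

Σ MᵢCᵢ = 0·1176 + 1176·5677 + 6507·2569 + 8208·4963 + 11055·1719 = 0 + 6676152 + 16716483 + 40736304 + 19003545 = 83132484
Σ Rᵢ = 0 + 346 + 868 + 2116 + 988 = 4318
N̂ = 83132484 / 4318 ≈ 19252.5 → 19253

N ≈ 19,253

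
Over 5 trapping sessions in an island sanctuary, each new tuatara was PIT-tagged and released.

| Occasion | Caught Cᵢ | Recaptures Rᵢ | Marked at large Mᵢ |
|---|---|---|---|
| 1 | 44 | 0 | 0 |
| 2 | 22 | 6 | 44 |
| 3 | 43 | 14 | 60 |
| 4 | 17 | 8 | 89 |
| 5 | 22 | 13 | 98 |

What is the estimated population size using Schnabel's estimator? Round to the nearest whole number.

N ≈ 176

Σ MᵢCᵢ = 0·44 + 44·22 + 60·43 + 89·17 + 98·22 = 0 + 968 + 2580 + 1513 + 2156 = 7217
Σ Rᵢ = 0 + 6 + 14 + 8 + 13 = 41
N̂ = 7217 / 41 ≈ 176.0 → 176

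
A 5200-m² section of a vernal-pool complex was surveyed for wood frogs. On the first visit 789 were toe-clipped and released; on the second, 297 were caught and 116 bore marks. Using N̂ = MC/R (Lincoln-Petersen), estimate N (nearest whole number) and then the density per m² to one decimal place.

N̂ = 789·297/116 = 234333/116 ≈ 2020.1 → 2020
Density = N̂ / area = 2020 / 5200 ≈ 0.39 → 0.4 per m²

density ≈ 0.4 wood frogs per m²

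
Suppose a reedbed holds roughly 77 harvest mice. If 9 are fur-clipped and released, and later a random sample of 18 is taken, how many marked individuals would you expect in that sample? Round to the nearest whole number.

Expected recaptures E[R] = M·C / N.
E[R] = 9 × 18 / 77 = 162 / 77 ≈ 2.1 → 2

expected recaptures ≈ 2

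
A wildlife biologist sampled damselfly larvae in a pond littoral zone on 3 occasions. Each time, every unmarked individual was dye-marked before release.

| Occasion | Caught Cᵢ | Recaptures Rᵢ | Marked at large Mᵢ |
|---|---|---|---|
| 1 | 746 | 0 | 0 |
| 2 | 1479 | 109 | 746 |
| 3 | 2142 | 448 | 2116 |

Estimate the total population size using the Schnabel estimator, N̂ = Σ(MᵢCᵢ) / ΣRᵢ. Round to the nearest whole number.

Σ MᵢCᵢ = 0·746 + 746·1479 + 2116·2142 = 0 + 1103334 + 4532472 = 5635806
Σ Rᵢ = 0 + 109 + 448 = 557
N̂ = 5635806 / 557 ≈ 10118.1 → 10118

N ≈ 10,118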